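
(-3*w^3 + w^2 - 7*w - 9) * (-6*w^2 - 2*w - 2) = 18*w^5 + 46*w^3 + 66*w^2 + 32*w + 18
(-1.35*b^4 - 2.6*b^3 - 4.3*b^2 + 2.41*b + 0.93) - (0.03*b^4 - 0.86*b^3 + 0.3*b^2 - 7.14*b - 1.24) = -1.38*b^4 - 1.74*b^3 - 4.6*b^2 + 9.55*b + 2.17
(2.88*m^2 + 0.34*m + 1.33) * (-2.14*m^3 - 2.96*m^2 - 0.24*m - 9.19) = -6.1632*m^5 - 9.2524*m^4 - 4.5438*m^3 - 30.4856*m^2 - 3.4438*m - 12.2227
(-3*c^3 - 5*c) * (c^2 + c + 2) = -3*c^5 - 3*c^4 - 11*c^3 - 5*c^2 - 10*c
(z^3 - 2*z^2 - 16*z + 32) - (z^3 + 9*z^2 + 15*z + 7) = -11*z^2 - 31*z + 25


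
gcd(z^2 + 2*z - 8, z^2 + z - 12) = z + 4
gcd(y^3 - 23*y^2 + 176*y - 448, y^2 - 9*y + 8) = y - 8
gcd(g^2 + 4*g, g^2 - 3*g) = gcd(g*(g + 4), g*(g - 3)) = g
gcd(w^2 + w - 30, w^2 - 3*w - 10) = w - 5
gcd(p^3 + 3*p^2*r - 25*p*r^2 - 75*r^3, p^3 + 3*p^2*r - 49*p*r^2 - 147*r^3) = p + 3*r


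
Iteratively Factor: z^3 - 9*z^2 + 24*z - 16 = (z - 1)*(z^2 - 8*z + 16) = (z - 4)*(z - 1)*(z - 4)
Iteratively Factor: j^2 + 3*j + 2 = (j + 2)*(j + 1)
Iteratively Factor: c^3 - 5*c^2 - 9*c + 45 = (c - 3)*(c^2 - 2*c - 15) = (c - 3)*(c + 3)*(c - 5)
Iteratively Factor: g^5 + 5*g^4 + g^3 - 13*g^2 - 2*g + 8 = (g + 2)*(g^4 + 3*g^3 - 5*g^2 - 3*g + 4) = (g - 1)*(g + 2)*(g^3 + 4*g^2 - g - 4) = (g - 1)*(g + 1)*(g + 2)*(g^2 + 3*g - 4) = (g - 1)^2*(g + 1)*(g + 2)*(g + 4)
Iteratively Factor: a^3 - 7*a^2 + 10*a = (a - 5)*(a^2 - 2*a) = (a - 5)*(a - 2)*(a)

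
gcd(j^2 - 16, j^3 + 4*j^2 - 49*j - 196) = j + 4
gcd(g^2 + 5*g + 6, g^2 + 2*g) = g + 2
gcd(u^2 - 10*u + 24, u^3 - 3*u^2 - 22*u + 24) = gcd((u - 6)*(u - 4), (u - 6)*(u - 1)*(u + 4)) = u - 6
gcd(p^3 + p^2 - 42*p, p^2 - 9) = 1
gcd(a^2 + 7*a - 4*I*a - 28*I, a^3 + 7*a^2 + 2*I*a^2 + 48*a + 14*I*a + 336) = a + 7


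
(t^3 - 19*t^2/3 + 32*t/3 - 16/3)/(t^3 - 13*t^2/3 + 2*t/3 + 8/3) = (3*t - 4)/(3*t + 2)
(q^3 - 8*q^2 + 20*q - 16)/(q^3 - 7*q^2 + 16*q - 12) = (q - 4)/(q - 3)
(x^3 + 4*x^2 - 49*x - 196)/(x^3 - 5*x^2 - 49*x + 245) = (x + 4)/(x - 5)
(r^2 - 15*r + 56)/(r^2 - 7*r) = (r - 8)/r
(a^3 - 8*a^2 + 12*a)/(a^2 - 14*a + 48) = a*(a - 2)/(a - 8)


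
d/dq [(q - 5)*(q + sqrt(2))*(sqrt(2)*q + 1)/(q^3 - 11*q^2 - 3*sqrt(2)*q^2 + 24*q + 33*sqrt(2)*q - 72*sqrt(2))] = (-9*q^4 - 6*sqrt(2)*q^4 + 46*sqrt(2)*q^3 + 162*q^3 - 849*q^2 - 40*sqrt(2)*q^2 - 542*sqrt(2)*q + 1380*q + 186 + 1200*sqrt(2))/(q^6 - 22*q^5 - 6*sqrt(2)*q^5 + 132*sqrt(2)*q^4 + 187*q^4 - 1014*sqrt(2)*q^3 - 924*q^3 + 3618*q^2 + 3168*sqrt(2)*q^2 - 9504*q - 3456*sqrt(2)*q + 10368)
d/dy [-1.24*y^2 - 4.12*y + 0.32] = -2.48*y - 4.12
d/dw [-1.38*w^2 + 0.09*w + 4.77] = 0.09 - 2.76*w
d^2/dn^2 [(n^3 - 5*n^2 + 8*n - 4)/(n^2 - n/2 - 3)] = 140/(8*n^3 + 36*n^2 + 54*n + 27)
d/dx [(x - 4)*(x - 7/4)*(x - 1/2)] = 3*x^2 - 25*x/2 + 79/8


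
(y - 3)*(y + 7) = y^2 + 4*y - 21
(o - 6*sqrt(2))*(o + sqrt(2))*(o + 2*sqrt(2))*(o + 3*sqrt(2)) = o^4 - 50*o^2 - 120*sqrt(2)*o - 144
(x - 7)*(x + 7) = x^2 - 49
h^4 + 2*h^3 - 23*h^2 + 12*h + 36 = (h - 3)*(h - 2)*(h + 1)*(h + 6)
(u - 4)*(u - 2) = u^2 - 6*u + 8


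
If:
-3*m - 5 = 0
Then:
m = -5/3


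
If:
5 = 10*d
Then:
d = 1/2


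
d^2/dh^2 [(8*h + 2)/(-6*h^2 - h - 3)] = 4*(-(4*h + 1)*(12*h + 1)^2 + 2*(36*h + 5)*(6*h^2 + h + 3))/(6*h^2 + h + 3)^3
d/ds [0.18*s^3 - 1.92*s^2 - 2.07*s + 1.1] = 0.54*s^2 - 3.84*s - 2.07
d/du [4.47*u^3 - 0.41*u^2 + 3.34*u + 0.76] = 13.41*u^2 - 0.82*u + 3.34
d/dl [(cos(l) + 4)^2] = -2*(cos(l) + 4)*sin(l)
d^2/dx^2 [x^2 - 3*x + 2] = 2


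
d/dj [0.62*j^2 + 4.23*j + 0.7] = 1.24*j + 4.23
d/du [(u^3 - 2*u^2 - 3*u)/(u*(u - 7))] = (u^2 - 14*u + 17)/(u^2 - 14*u + 49)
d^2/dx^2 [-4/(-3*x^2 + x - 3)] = 8*(-9*x^2 + 3*x + (6*x - 1)^2 - 9)/(3*x^2 - x + 3)^3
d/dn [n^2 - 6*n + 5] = 2*n - 6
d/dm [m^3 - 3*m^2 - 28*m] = 3*m^2 - 6*m - 28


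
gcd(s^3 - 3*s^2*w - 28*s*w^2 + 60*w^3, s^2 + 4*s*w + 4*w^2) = 1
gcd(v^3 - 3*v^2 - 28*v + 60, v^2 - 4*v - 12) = v - 6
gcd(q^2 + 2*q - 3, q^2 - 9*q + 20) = 1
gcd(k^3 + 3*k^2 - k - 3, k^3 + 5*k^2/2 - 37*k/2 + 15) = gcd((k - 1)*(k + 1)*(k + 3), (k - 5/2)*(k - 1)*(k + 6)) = k - 1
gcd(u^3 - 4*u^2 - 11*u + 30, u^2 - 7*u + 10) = u^2 - 7*u + 10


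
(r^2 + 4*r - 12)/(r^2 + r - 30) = (r - 2)/(r - 5)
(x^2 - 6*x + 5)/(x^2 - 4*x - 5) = (x - 1)/(x + 1)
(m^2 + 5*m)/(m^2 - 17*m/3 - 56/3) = 3*m*(m + 5)/(3*m^2 - 17*m - 56)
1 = 1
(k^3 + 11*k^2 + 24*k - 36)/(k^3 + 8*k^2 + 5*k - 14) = (k^2 + 12*k + 36)/(k^2 + 9*k + 14)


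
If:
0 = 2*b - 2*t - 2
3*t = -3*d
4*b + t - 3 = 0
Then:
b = 4/5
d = 1/5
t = -1/5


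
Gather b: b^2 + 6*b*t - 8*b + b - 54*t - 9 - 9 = b^2 + b*(6*t - 7) - 54*t - 18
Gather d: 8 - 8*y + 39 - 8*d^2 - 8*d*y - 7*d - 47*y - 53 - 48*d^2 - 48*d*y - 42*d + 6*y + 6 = -56*d^2 + d*(-56*y - 49) - 49*y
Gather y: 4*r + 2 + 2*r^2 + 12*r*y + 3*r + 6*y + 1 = 2*r^2 + 7*r + y*(12*r + 6) + 3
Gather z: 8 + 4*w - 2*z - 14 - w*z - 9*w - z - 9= -5*w + z*(-w - 3) - 15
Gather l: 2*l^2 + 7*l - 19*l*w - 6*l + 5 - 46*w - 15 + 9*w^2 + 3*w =2*l^2 + l*(1 - 19*w) + 9*w^2 - 43*w - 10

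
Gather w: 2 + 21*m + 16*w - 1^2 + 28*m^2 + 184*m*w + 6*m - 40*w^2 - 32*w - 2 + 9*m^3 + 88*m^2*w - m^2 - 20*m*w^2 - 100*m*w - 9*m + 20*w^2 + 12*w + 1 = 9*m^3 + 27*m^2 + 18*m + w^2*(-20*m - 20) + w*(88*m^2 + 84*m - 4)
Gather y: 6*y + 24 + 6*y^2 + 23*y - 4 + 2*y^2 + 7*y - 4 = 8*y^2 + 36*y + 16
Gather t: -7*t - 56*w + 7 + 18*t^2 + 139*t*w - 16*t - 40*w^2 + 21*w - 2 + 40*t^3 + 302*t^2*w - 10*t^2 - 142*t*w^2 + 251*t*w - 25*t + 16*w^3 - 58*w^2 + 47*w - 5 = 40*t^3 + t^2*(302*w + 8) + t*(-142*w^2 + 390*w - 48) + 16*w^3 - 98*w^2 + 12*w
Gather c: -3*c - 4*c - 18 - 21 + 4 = -7*c - 35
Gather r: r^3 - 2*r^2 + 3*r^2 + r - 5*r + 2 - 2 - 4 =r^3 + r^2 - 4*r - 4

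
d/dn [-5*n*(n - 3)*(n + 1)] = -15*n^2 + 20*n + 15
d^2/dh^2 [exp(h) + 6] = exp(h)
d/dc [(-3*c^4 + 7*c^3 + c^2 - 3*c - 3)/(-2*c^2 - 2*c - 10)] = (3*c^5 + c^4 + 23*c^3 - 109*c^2/2 - 8*c + 6)/(c^4 + 2*c^3 + 11*c^2 + 10*c + 25)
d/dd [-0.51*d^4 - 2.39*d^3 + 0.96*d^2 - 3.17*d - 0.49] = -2.04*d^3 - 7.17*d^2 + 1.92*d - 3.17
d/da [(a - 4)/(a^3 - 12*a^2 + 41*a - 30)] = (a^3 - 12*a^2 + 41*a - (a - 4)*(3*a^2 - 24*a + 41) - 30)/(a^3 - 12*a^2 + 41*a - 30)^2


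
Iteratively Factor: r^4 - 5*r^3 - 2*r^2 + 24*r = (r)*(r^3 - 5*r^2 - 2*r + 24) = r*(r + 2)*(r^2 - 7*r + 12) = r*(r - 3)*(r + 2)*(r - 4)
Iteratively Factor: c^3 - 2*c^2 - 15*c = (c)*(c^2 - 2*c - 15) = c*(c - 5)*(c + 3)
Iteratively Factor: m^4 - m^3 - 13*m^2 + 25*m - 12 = (m - 1)*(m^3 - 13*m + 12) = (m - 3)*(m - 1)*(m^2 + 3*m - 4) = (m - 3)*(m - 1)*(m + 4)*(m - 1)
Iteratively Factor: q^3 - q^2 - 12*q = (q + 3)*(q^2 - 4*q) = q*(q + 3)*(q - 4)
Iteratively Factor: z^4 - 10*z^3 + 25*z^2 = (z)*(z^3 - 10*z^2 + 25*z) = z^2*(z^2 - 10*z + 25) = z^2*(z - 5)*(z - 5)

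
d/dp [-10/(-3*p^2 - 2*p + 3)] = 20*(-3*p - 1)/(3*p^2 + 2*p - 3)^2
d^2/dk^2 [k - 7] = 0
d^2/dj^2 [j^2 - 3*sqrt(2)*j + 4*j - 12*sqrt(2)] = 2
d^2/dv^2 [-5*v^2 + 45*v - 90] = -10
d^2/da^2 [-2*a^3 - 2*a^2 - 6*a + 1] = -12*a - 4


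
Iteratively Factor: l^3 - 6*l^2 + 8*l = (l - 2)*(l^2 - 4*l) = (l - 4)*(l - 2)*(l)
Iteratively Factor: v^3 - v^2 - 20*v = (v + 4)*(v^2 - 5*v) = (v - 5)*(v + 4)*(v)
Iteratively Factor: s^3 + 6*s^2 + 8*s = (s + 2)*(s^2 + 4*s) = (s + 2)*(s + 4)*(s)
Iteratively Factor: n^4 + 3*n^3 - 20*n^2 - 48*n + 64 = (n - 4)*(n^3 + 7*n^2 + 8*n - 16) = (n - 4)*(n - 1)*(n^2 + 8*n + 16) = (n - 4)*(n - 1)*(n + 4)*(n + 4)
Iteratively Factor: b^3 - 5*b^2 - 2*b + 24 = (b - 3)*(b^2 - 2*b - 8) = (b - 4)*(b - 3)*(b + 2)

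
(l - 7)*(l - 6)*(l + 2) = l^3 - 11*l^2 + 16*l + 84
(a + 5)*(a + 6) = a^2 + 11*a + 30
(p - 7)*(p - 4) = p^2 - 11*p + 28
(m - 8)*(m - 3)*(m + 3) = m^3 - 8*m^2 - 9*m + 72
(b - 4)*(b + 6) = b^2 + 2*b - 24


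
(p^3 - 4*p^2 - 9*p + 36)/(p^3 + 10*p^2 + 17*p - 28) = (p^3 - 4*p^2 - 9*p + 36)/(p^3 + 10*p^2 + 17*p - 28)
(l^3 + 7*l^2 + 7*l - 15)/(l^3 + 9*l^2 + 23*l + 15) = (l - 1)/(l + 1)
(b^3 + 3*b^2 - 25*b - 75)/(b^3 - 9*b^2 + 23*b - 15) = (b^2 + 8*b + 15)/(b^2 - 4*b + 3)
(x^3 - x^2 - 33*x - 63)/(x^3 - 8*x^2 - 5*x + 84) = (x + 3)/(x - 4)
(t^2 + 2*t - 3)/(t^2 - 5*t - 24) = (t - 1)/(t - 8)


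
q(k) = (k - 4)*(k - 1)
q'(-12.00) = -29.00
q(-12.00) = 208.00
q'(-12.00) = -29.00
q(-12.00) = 208.00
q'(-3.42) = -11.84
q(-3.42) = 32.80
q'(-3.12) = -11.24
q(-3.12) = 29.33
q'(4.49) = 3.98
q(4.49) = 1.71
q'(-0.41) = -5.82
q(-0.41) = 6.22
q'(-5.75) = -16.50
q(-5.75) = 65.81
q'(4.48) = 3.96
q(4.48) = 1.67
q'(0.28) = -4.44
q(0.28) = 2.68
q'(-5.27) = -15.54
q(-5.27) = 58.12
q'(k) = 2*k - 5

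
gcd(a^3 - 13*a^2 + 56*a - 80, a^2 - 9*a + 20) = a^2 - 9*a + 20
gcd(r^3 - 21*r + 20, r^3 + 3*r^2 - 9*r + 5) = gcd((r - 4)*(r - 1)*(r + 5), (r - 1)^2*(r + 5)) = r^2 + 4*r - 5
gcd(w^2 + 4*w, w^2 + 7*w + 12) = w + 4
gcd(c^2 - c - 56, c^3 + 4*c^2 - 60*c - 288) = c - 8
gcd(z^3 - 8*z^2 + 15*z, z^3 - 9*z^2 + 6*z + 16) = 1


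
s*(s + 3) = s^2 + 3*s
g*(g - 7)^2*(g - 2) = g^4 - 16*g^3 + 77*g^2 - 98*g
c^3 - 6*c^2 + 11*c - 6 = (c - 3)*(c - 2)*(c - 1)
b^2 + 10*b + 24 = (b + 4)*(b + 6)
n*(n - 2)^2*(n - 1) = n^4 - 5*n^3 + 8*n^2 - 4*n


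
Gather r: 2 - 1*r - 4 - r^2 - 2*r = -r^2 - 3*r - 2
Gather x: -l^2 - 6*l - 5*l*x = -l^2 - 5*l*x - 6*l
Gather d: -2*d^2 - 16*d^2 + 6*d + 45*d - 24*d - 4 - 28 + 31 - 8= -18*d^2 + 27*d - 9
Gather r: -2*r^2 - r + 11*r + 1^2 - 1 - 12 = -2*r^2 + 10*r - 12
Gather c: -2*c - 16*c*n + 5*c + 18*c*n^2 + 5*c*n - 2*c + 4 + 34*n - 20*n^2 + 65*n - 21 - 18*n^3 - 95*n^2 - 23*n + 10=c*(18*n^2 - 11*n + 1) - 18*n^3 - 115*n^2 + 76*n - 7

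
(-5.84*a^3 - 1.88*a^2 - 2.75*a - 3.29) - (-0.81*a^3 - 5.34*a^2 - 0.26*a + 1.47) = -5.03*a^3 + 3.46*a^2 - 2.49*a - 4.76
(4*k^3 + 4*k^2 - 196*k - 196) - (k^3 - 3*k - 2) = 3*k^3 + 4*k^2 - 193*k - 194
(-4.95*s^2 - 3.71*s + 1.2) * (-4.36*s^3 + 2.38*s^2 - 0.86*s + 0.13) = 21.582*s^5 + 4.3946*s^4 - 9.8048*s^3 + 5.4031*s^2 - 1.5143*s + 0.156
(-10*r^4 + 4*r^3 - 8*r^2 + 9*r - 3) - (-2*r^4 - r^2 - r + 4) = -8*r^4 + 4*r^3 - 7*r^2 + 10*r - 7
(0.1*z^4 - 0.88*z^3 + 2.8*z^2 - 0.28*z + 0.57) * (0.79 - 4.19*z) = -0.419*z^5 + 3.7662*z^4 - 12.4272*z^3 + 3.3852*z^2 - 2.6095*z + 0.4503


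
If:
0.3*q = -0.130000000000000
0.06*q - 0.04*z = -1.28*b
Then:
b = 0.03125*z + 0.0203125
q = -0.43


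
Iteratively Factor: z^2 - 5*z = (z - 5)*(z)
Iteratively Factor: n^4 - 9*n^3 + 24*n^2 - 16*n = (n - 1)*(n^3 - 8*n^2 + 16*n) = (n - 4)*(n - 1)*(n^2 - 4*n) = (n - 4)^2*(n - 1)*(n)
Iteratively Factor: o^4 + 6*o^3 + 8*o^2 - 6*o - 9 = (o + 3)*(o^3 + 3*o^2 - o - 3) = (o + 3)^2*(o^2 - 1) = (o - 1)*(o + 3)^2*(o + 1)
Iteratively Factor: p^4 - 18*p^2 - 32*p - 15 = (p + 1)*(p^3 - p^2 - 17*p - 15) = (p - 5)*(p + 1)*(p^2 + 4*p + 3) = (p - 5)*(p + 1)^2*(p + 3)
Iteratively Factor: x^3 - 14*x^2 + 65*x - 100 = (x - 4)*(x^2 - 10*x + 25) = (x - 5)*(x - 4)*(x - 5)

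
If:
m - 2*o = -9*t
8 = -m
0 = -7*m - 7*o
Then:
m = -8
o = 8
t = 8/3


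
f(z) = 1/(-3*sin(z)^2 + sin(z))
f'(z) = (6*sin(z)*cos(z) - cos(z))/(-3*sin(z)^2 + sin(z))^2 = (6/tan(z) - cos(z)/sin(z)^2)/(3*sin(z) - 1)^2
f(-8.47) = -0.36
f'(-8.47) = 0.43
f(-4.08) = -0.87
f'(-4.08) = -1.73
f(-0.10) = -7.71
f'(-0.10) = -94.53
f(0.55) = -3.37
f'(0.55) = 20.66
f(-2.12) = -0.33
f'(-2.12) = 0.35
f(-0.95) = -0.36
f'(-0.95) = -0.44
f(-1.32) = -0.26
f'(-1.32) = -0.12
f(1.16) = -0.62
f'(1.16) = 0.70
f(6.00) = -1.95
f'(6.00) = -9.74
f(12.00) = -0.71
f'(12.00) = -1.82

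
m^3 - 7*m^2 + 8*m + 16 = (m - 4)^2*(m + 1)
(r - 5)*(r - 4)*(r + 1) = r^3 - 8*r^2 + 11*r + 20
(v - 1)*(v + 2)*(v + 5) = v^3 + 6*v^2 + 3*v - 10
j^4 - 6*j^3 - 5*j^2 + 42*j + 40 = (j - 5)*(j - 4)*(j + 1)*(j + 2)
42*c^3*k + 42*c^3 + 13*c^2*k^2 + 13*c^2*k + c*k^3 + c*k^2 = (6*c + k)*(7*c + k)*(c*k + c)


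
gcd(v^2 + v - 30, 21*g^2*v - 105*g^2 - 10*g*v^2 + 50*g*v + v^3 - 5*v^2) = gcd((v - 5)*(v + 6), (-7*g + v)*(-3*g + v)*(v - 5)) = v - 5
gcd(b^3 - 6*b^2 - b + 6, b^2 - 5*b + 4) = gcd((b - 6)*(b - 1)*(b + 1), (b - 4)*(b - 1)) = b - 1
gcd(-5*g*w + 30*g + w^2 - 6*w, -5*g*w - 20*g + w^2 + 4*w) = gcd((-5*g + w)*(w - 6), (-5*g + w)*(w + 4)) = -5*g + w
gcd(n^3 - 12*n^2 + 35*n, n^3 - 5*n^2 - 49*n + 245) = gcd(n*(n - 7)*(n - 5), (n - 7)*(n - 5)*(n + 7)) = n^2 - 12*n + 35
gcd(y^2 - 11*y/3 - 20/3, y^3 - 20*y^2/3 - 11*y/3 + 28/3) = y + 4/3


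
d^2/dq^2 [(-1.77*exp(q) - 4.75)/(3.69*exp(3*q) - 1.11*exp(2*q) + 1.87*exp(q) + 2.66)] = (-96.401988*exp(6*q) - 560.339046*exp(5*q) + 260.684082*exp(4*q) + 133.215615*exp(3*q) + 417.830463*exp(2*q) - 63.905341*exp(q) + 11.103638)*exp(q)/(50.243409*exp(9*q) - 45.341613*exp(8*q) + 90.025668*exp(7*q) + 61.332849*exp(6*q) - 19.7478*exp(5*q) + 108.316269*exp(4*q) + 51.737923*exp(3*q) + 4.34351400000001*exp(2*q) + 39.694116*exp(q) + 18.821096)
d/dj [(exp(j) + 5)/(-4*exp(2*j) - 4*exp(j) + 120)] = ((exp(j) + 5)*(2*exp(j) + 1) - exp(2*j) - exp(j) + 30)*exp(j)/(4*(exp(2*j) + exp(j) - 30)^2)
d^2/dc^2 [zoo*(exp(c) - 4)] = zoo*exp(c)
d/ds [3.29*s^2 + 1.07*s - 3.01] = 6.58*s + 1.07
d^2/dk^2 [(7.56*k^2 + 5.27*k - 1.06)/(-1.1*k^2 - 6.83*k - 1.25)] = (-1.4210854715202e-14*k^4 + 100.84316*k^3 + 70.0655999999998*k^2 + 91.26018*k + 162.340918)/(1.331*k^6 + 24.7929*k^5 + 158.47887*k^4 + 374.959487*k^3 + 180.089625*k^2 + 32.015625*k + 1.953125)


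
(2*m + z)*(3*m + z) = 6*m^2 + 5*m*z + z^2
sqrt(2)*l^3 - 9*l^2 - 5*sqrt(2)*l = l*(l - 5*sqrt(2))*(sqrt(2)*l + 1)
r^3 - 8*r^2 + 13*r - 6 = (r - 6)*(r - 1)^2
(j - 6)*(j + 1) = j^2 - 5*j - 6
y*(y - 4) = y^2 - 4*y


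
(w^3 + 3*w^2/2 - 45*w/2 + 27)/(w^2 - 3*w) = w + 9/2 - 9/w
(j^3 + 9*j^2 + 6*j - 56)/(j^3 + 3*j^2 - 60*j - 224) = (j - 2)/(j - 8)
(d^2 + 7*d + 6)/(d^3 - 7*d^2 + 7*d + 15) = (d + 6)/(d^2 - 8*d + 15)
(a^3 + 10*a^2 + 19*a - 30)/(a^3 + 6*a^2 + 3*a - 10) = (a + 6)/(a + 2)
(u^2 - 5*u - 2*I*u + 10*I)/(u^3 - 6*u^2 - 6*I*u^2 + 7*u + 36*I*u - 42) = (u^2 - u*(5 + 2*I) + 10*I)/(u^3 - 6*u^2*(1 + I) + u*(7 + 36*I) - 42)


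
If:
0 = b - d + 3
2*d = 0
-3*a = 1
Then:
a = -1/3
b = -3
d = 0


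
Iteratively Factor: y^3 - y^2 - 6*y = (y + 2)*(y^2 - 3*y) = y*(y + 2)*(y - 3)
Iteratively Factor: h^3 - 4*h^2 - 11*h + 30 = (h - 2)*(h^2 - 2*h - 15) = (h - 5)*(h - 2)*(h + 3)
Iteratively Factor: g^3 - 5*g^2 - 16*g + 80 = (g + 4)*(g^2 - 9*g + 20) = (g - 5)*(g + 4)*(g - 4)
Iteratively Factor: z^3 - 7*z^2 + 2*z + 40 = (z - 5)*(z^2 - 2*z - 8) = (z - 5)*(z - 4)*(z + 2)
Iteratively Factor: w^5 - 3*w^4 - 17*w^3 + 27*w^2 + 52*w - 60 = (w - 1)*(w^4 - 2*w^3 - 19*w^2 + 8*w + 60) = (w - 5)*(w - 1)*(w^3 + 3*w^2 - 4*w - 12) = (w - 5)*(w - 2)*(w - 1)*(w^2 + 5*w + 6) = (w - 5)*(w - 2)*(w - 1)*(w + 3)*(w + 2)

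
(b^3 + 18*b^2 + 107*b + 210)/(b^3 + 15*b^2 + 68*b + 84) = (b + 5)/(b + 2)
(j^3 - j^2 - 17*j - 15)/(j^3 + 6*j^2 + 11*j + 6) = (j - 5)/(j + 2)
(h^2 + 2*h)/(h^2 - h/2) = 2*(h + 2)/(2*h - 1)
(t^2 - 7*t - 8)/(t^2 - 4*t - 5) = (t - 8)/(t - 5)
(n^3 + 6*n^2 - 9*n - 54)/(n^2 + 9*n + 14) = (n^3 + 6*n^2 - 9*n - 54)/(n^2 + 9*n + 14)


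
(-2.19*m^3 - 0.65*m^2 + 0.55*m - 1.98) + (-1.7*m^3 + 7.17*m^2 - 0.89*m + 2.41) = -3.89*m^3 + 6.52*m^2 - 0.34*m + 0.43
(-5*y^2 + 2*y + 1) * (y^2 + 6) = -5*y^4 + 2*y^3 - 29*y^2 + 12*y + 6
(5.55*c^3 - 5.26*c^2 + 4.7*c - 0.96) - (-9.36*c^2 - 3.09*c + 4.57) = 5.55*c^3 + 4.1*c^2 + 7.79*c - 5.53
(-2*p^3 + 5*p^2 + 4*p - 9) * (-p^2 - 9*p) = 2*p^5 + 13*p^4 - 49*p^3 - 27*p^2 + 81*p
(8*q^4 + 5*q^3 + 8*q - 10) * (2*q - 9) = 16*q^5 - 62*q^4 - 45*q^3 + 16*q^2 - 92*q + 90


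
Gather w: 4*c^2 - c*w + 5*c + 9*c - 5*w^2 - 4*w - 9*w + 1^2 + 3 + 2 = 4*c^2 + 14*c - 5*w^2 + w*(-c - 13) + 6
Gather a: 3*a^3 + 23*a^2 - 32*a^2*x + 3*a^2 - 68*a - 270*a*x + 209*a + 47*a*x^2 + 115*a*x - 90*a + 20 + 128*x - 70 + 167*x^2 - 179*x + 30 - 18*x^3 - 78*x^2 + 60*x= 3*a^3 + a^2*(26 - 32*x) + a*(47*x^2 - 155*x + 51) - 18*x^3 + 89*x^2 + 9*x - 20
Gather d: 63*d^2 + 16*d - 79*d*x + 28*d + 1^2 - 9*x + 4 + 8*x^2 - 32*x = 63*d^2 + d*(44 - 79*x) + 8*x^2 - 41*x + 5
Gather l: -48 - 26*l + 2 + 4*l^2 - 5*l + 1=4*l^2 - 31*l - 45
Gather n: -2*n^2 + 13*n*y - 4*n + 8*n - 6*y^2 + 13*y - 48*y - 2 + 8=-2*n^2 + n*(13*y + 4) - 6*y^2 - 35*y + 6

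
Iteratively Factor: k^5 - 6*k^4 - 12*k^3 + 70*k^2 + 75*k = (k - 5)*(k^4 - k^3 - 17*k^2 - 15*k) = k*(k - 5)*(k^3 - k^2 - 17*k - 15) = k*(k - 5)^2*(k^2 + 4*k + 3) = k*(k - 5)^2*(k + 1)*(k + 3)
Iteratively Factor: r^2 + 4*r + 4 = (r + 2)*(r + 2)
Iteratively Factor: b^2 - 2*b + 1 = (b - 1)*(b - 1)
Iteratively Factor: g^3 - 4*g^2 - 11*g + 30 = (g - 5)*(g^2 + g - 6) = (g - 5)*(g - 2)*(g + 3)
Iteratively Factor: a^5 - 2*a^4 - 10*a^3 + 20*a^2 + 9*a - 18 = (a + 1)*(a^4 - 3*a^3 - 7*a^2 + 27*a - 18) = (a + 1)*(a + 3)*(a^3 - 6*a^2 + 11*a - 6) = (a - 2)*(a + 1)*(a + 3)*(a^2 - 4*a + 3) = (a - 2)*(a - 1)*(a + 1)*(a + 3)*(a - 3)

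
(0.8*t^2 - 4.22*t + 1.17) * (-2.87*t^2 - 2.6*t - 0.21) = -2.296*t^4 + 10.0314*t^3 + 7.4461*t^2 - 2.1558*t - 0.2457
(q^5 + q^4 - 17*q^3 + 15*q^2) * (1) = q^5 + q^4 - 17*q^3 + 15*q^2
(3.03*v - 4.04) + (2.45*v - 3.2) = 5.48*v - 7.24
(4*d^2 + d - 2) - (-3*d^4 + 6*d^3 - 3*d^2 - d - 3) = 3*d^4 - 6*d^3 + 7*d^2 + 2*d + 1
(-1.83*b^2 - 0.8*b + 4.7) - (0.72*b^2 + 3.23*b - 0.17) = -2.55*b^2 - 4.03*b + 4.87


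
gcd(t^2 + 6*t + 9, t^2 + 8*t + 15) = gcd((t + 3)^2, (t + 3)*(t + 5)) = t + 3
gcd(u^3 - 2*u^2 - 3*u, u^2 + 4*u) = u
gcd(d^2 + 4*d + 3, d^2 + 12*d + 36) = 1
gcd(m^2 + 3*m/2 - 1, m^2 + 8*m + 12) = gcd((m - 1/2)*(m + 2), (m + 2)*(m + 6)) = m + 2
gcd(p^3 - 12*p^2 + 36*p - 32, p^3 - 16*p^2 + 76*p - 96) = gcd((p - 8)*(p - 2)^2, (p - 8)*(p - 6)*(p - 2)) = p^2 - 10*p + 16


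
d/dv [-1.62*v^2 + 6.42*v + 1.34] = 6.42 - 3.24*v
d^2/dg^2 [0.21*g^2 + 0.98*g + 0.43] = 0.420000000000000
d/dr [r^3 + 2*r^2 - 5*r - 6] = 3*r^2 + 4*r - 5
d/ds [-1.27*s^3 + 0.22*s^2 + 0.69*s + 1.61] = -3.81*s^2 + 0.44*s + 0.69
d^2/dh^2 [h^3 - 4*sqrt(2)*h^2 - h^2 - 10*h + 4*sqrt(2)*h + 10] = 6*h - 8*sqrt(2) - 2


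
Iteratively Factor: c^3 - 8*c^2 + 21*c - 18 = (c - 3)*(c^2 - 5*c + 6) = (c - 3)^2*(c - 2)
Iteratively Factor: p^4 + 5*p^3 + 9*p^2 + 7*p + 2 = (p + 1)*(p^3 + 4*p^2 + 5*p + 2) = (p + 1)^2*(p^2 + 3*p + 2) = (p + 1)^2*(p + 2)*(p + 1)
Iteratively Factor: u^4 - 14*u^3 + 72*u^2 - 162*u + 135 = (u - 5)*(u^3 - 9*u^2 + 27*u - 27) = (u - 5)*(u - 3)*(u^2 - 6*u + 9) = (u - 5)*(u - 3)^2*(u - 3)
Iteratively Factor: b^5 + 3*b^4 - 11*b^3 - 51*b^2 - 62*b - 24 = (b + 3)*(b^4 - 11*b^2 - 18*b - 8) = (b + 1)*(b + 3)*(b^3 - b^2 - 10*b - 8) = (b + 1)^2*(b + 3)*(b^2 - 2*b - 8) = (b + 1)^2*(b + 2)*(b + 3)*(b - 4)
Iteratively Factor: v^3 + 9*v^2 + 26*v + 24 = (v + 2)*(v^2 + 7*v + 12) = (v + 2)*(v + 4)*(v + 3)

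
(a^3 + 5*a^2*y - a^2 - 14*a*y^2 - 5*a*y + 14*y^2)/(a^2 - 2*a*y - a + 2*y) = a + 7*y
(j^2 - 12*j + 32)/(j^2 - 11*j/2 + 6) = 2*(j - 8)/(2*j - 3)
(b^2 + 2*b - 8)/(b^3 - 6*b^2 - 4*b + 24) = (b + 4)/(b^2 - 4*b - 12)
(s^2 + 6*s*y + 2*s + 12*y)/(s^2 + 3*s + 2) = (s + 6*y)/(s + 1)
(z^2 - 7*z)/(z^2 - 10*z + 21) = z/(z - 3)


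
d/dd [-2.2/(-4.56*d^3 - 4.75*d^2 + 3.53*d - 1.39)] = (-30.096*d^2 - 20.9*d + 7.766)/(4.56*d^3 + 4.75*d^2 - 3.53*d + 1.39)^2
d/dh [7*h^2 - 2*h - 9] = 14*h - 2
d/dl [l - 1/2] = 1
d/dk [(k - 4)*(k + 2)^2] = 3*k^2 - 12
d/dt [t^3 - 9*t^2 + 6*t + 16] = 3*t^2 - 18*t + 6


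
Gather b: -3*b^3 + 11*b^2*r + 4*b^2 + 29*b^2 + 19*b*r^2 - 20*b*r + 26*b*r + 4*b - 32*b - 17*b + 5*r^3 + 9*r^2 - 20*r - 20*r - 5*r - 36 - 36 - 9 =-3*b^3 + b^2*(11*r + 33) + b*(19*r^2 + 6*r - 45) + 5*r^3 + 9*r^2 - 45*r - 81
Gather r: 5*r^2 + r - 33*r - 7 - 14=5*r^2 - 32*r - 21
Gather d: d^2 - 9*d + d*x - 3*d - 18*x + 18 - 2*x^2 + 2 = d^2 + d*(x - 12) - 2*x^2 - 18*x + 20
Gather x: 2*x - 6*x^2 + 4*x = -6*x^2 + 6*x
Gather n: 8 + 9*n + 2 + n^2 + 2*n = n^2 + 11*n + 10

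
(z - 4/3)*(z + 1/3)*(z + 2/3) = z^3 - z^2/3 - 10*z/9 - 8/27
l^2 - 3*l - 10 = (l - 5)*(l + 2)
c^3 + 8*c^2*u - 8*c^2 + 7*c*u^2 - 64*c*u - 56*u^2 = (c - 8)*(c + u)*(c + 7*u)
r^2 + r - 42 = (r - 6)*(r + 7)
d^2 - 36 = (d - 6)*(d + 6)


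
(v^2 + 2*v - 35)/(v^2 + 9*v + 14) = (v - 5)/(v + 2)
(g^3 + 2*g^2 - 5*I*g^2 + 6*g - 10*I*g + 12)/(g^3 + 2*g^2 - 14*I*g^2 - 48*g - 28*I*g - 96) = (g + I)/(g - 8*I)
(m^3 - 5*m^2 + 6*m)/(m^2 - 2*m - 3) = m*(m - 2)/(m + 1)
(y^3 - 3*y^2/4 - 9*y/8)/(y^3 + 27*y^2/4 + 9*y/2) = (y - 3/2)/(y + 6)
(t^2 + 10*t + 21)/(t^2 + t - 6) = (t + 7)/(t - 2)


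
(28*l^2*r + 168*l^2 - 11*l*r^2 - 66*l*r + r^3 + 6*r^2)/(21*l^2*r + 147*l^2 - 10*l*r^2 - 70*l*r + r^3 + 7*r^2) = (-4*l*r - 24*l + r^2 + 6*r)/(-3*l*r - 21*l + r^2 + 7*r)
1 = 1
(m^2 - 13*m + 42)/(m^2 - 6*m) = (m - 7)/m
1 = 1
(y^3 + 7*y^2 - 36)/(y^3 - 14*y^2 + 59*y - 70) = (y^2 + 9*y + 18)/(y^2 - 12*y + 35)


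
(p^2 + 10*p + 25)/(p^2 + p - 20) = (p + 5)/(p - 4)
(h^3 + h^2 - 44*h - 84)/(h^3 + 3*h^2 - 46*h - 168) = (h + 2)/(h + 4)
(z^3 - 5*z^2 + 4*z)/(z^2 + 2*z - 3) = z*(z - 4)/(z + 3)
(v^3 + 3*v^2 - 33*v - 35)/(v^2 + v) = v + 2 - 35/v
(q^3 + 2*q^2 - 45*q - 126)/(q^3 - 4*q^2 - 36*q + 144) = (q^2 - 4*q - 21)/(q^2 - 10*q + 24)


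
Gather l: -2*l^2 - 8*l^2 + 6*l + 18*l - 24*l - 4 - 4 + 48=40 - 10*l^2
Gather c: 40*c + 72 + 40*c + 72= 80*c + 144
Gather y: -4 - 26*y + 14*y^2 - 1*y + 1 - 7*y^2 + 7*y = 7*y^2 - 20*y - 3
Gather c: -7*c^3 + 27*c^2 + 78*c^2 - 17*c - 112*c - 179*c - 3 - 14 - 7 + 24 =-7*c^3 + 105*c^2 - 308*c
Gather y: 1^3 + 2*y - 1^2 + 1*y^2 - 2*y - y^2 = 0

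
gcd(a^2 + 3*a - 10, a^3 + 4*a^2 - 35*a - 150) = a + 5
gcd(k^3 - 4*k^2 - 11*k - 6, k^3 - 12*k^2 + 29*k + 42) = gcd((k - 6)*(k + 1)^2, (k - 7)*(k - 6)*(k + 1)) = k^2 - 5*k - 6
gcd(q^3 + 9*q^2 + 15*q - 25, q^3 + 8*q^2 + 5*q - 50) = q^2 + 10*q + 25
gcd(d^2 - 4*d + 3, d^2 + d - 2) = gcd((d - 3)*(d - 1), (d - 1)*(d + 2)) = d - 1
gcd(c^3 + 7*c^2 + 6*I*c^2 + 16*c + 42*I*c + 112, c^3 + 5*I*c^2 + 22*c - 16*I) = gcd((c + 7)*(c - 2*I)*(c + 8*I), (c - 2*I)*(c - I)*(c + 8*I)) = c^2 + 6*I*c + 16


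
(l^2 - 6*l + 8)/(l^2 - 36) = (l^2 - 6*l + 8)/(l^2 - 36)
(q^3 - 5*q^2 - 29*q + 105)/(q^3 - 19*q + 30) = (q - 7)/(q - 2)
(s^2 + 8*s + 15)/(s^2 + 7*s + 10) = (s + 3)/(s + 2)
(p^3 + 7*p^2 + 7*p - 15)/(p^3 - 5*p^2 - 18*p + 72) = (p^3 + 7*p^2 + 7*p - 15)/(p^3 - 5*p^2 - 18*p + 72)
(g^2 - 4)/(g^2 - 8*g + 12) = (g + 2)/(g - 6)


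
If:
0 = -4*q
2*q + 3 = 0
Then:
No Solution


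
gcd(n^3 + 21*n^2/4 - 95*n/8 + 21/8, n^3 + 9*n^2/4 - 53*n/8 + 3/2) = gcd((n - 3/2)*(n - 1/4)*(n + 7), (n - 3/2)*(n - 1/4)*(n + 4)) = n^2 - 7*n/4 + 3/8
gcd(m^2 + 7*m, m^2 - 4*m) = m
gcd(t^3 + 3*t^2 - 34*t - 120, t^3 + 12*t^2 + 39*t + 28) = t + 4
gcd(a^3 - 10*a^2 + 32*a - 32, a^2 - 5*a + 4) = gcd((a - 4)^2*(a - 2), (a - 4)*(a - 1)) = a - 4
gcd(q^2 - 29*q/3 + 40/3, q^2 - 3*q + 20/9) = q - 5/3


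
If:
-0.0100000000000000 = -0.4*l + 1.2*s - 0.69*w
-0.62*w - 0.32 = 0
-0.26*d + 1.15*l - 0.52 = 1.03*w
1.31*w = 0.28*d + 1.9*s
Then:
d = -0.21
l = -0.06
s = -0.32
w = -0.52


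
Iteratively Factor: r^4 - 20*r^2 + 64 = (r - 2)*(r^3 + 2*r^2 - 16*r - 32) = (r - 2)*(r + 2)*(r^2 - 16) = (r - 4)*(r - 2)*(r + 2)*(r + 4)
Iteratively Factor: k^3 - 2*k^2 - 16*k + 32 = (k + 4)*(k^2 - 6*k + 8) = (k - 4)*(k + 4)*(k - 2)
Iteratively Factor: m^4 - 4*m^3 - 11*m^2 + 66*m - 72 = (m - 2)*(m^3 - 2*m^2 - 15*m + 36) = (m - 3)*(m - 2)*(m^2 + m - 12) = (m - 3)*(m - 2)*(m + 4)*(m - 3)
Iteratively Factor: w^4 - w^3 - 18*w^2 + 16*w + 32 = (w - 4)*(w^3 + 3*w^2 - 6*w - 8) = (w - 4)*(w - 2)*(w^2 + 5*w + 4) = (w - 4)*(w - 2)*(w + 4)*(w + 1)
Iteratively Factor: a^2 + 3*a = (a)*(a + 3)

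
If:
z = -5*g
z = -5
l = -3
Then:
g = 1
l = -3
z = -5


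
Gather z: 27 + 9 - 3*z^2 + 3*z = -3*z^2 + 3*z + 36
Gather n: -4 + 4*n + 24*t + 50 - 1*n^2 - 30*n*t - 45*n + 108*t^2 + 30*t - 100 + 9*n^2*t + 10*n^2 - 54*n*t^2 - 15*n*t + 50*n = n^2*(9*t + 9) + n*(-54*t^2 - 45*t + 9) + 108*t^2 + 54*t - 54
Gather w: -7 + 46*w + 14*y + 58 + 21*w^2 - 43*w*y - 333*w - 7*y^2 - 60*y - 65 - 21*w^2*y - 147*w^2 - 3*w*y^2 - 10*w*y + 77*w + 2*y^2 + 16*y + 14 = w^2*(-21*y - 126) + w*(-3*y^2 - 53*y - 210) - 5*y^2 - 30*y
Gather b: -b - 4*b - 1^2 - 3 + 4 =-5*b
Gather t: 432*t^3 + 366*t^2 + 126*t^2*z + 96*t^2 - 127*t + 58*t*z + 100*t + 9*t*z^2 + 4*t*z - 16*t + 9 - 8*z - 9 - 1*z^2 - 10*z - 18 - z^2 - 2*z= 432*t^3 + t^2*(126*z + 462) + t*(9*z^2 + 62*z - 43) - 2*z^2 - 20*z - 18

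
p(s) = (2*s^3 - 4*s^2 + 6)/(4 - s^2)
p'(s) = 2*s*(2*s^3 - 4*s^2 + 6)/(4 - s^2)^2 + (6*s^2 - 8*s)/(4 - s^2) = 2*s*(-s^3 + 12*s - 10)/(s^4 - 8*s^2 + 16)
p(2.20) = -9.45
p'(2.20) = 35.87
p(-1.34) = -2.72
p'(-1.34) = 13.06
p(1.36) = 1.69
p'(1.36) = 2.24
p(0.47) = 1.41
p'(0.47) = -0.29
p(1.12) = 1.38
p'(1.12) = 0.60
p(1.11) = 1.38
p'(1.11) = 0.57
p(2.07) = -23.17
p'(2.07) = 304.51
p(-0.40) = 1.36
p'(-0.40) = 0.80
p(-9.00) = 23.06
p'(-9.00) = -1.85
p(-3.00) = 16.80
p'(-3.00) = 4.56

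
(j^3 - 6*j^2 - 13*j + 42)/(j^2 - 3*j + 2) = (j^2 - 4*j - 21)/(j - 1)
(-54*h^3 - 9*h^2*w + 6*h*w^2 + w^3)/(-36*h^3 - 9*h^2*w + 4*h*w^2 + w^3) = (6*h + w)/(4*h + w)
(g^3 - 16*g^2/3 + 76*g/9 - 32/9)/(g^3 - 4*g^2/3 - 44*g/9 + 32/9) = (g - 2)/(g + 2)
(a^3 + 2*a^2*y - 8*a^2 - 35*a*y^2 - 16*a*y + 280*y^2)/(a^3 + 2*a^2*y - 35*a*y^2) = (a - 8)/a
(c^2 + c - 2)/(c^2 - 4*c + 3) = (c + 2)/(c - 3)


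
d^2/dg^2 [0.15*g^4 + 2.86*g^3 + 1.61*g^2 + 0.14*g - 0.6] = 1.8*g^2 + 17.16*g + 3.22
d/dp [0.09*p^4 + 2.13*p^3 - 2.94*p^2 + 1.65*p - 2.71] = 0.36*p^3 + 6.39*p^2 - 5.88*p + 1.65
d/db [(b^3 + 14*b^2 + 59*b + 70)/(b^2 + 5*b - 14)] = (b^2 - 4*b - 24)/(b^2 - 4*b + 4)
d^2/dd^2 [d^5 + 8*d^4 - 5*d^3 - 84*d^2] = 20*d^3 + 96*d^2 - 30*d - 168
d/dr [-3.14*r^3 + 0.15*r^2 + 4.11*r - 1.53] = -9.42*r^2 + 0.3*r + 4.11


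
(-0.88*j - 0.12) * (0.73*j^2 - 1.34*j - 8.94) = -0.6424*j^3 + 1.0916*j^2 + 8.028*j + 1.0728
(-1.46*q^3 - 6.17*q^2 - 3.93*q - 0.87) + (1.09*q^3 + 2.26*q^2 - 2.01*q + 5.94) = -0.37*q^3 - 3.91*q^2 - 5.94*q + 5.07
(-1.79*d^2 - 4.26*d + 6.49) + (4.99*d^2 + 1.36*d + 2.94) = 3.2*d^2 - 2.9*d + 9.43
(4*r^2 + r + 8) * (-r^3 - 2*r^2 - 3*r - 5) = -4*r^5 - 9*r^4 - 22*r^3 - 39*r^2 - 29*r - 40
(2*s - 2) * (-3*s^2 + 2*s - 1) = -6*s^3 + 10*s^2 - 6*s + 2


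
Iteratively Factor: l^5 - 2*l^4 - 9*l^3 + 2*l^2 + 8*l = (l + 2)*(l^4 - 4*l^3 - l^2 + 4*l) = l*(l + 2)*(l^3 - 4*l^2 - l + 4) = l*(l - 4)*(l + 2)*(l^2 - 1) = l*(l - 4)*(l + 1)*(l + 2)*(l - 1)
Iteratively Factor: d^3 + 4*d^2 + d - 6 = (d + 2)*(d^2 + 2*d - 3) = (d - 1)*(d + 2)*(d + 3)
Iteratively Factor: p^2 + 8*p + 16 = (p + 4)*(p + 4)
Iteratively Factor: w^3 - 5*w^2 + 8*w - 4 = (w - 2)*(w^2 - 3*w + 2) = (w - 2)^2*(w - 1)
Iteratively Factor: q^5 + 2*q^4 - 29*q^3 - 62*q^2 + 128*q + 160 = (q + 1)*(q^4 + q^3 - 30*q^2 - 32*q + 160) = (q + 1)*(q + 4)*(q^3 - 3*q^2 - 18*q + 40) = (q - 2)*(q + 1)*(q + 4)*(q^2 - q - 20) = (q - 2)*(q + 1)*(q + 4)^2*(q - 5)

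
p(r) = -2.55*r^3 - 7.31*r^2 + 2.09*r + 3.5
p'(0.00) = 2.09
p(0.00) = 3.50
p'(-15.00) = -1499.86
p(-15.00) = 6933.65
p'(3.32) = -130.77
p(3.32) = -163.45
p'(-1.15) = 8.79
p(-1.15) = -4.69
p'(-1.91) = 2.11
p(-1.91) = -9.39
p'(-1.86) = 2.82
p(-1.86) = -9.27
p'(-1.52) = 6.64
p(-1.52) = -7.61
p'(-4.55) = -89.76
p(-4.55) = 82.86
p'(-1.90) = 2.25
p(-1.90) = -9.37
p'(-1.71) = 4.72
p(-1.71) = -8.70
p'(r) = -7.65*r^2 - 14.62*r + 2.09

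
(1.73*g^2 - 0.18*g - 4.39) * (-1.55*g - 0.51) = -2.6815*g^3 - 0.6033*g^2 + 6.8963*g + 2.2389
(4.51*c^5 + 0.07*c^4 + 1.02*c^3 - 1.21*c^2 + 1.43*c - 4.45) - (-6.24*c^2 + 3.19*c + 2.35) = 4.51*c^5 + 0.07*c^4 + 1.02*c^3 + 5.03*c^2 - 1.76*c - 6.8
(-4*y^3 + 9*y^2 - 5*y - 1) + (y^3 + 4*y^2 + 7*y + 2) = -3*y^3 + 13*y^2 + 2*y + 1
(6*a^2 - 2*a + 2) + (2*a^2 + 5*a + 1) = 8*a^2 + 3*a + 3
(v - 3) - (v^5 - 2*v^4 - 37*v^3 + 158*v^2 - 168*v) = -v^5 + 2*v^4 + 37*v^3 - 158*v^2 + 169*v - 3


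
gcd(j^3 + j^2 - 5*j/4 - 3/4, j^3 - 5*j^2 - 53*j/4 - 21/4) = j^2 + 2*j + 3/4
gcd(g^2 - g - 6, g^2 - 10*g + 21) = g - 3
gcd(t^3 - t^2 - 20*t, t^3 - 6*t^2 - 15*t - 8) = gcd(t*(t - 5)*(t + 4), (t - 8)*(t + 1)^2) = 1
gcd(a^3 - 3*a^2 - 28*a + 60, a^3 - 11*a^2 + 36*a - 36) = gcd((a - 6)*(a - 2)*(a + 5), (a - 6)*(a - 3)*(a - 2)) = a^2 - 8*a + 12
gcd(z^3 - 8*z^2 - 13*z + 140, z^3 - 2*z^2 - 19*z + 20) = z^2 - z - 20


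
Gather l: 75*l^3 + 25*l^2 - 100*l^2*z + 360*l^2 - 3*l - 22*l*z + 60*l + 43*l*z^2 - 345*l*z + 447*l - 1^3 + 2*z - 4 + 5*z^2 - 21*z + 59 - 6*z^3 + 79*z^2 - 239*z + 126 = 75*l^3 + l^2*(385 - 100*z) + l*(43*z^2 - 367*z + 504) - 6*z^3 + 84*z^2 - 258*z + 180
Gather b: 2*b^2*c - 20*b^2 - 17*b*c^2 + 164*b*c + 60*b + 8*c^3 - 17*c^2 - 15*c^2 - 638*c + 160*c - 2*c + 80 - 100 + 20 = b^2*(2*c - 20) + b*(-17*c^2 + 164*c + 60) + 8*c^3 - 32*c^2 - 480*c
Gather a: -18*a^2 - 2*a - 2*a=-18*a^2 - 4*a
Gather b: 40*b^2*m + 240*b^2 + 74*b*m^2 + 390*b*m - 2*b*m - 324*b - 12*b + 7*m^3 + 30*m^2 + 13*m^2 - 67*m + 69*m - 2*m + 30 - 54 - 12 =b^2*(40*m + 240) + b*(74*m^2 + 388*m - 336) + 7*m^3 + 43*m^2 - 36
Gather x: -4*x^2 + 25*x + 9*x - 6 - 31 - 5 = -4*x^2 + 34*x - 42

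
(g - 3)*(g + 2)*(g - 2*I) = g^3 - g^2 - 2*I*g^2 - 6*g + 2*I*g + 12*I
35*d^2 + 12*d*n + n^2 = (5*d + n)*(7*d + n)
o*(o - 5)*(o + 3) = o^3 - 2*o^2 - 15*o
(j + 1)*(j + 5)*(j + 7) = j^3 + 13*j^2 + 47*j + 35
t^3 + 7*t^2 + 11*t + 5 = (t + 1)^2*(t + 5)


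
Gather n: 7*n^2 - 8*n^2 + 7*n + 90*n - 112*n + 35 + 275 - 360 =-n^2 - 15*n - 50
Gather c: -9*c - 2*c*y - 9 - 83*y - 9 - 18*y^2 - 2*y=c*(-2*y - 9) - 18*y^2 - 85*y - 18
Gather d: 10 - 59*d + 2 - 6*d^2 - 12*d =-6*d^2 - 71*d + 12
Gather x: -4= -4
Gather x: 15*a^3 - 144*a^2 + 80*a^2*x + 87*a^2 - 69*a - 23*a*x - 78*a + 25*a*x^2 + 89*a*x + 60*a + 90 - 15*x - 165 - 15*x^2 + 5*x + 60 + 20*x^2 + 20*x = 15*a^3 - 57*a^2 - 87*a + x^2*(25*a + 5) + x*(80*a^2 + 66*a + 10) - 15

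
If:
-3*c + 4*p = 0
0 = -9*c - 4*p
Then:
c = 0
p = 0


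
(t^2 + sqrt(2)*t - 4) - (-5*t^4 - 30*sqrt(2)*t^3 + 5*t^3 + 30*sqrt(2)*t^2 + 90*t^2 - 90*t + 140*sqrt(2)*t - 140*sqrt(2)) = 5*t^4 - 5*t^3 + 30*sqrt(2)*t^3 - 89*t^2 - 30*sqrt(2)*t^2 - 139*sqrt(2)*t + 90*t - 4 + 140*sqrt(2)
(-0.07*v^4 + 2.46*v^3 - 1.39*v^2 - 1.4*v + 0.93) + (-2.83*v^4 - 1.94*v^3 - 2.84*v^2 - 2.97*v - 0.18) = -2.9*v^4 + 0.52*v^3 - 4.23*v^2 - 4.37*v + 0.75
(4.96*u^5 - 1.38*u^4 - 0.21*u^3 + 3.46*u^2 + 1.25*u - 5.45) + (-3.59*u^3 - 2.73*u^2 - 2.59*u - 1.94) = 4.96*u^5 - 1.38*u^4 - 3.8*u^3 + 0.73*u^2 - 1.34*u - 7.39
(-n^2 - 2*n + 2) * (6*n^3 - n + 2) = -6*n^5 - 12*n^4 + 13*n^3 - 6*n + 4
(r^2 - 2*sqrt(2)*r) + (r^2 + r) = 2*r^2 - 2*sqrt(2)*r + r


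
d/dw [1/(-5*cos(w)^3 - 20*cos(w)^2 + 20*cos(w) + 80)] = (-3*cos(w)^2 - 8*cos(w) + 4)*sin(w)/(5*(cos(w)^3 + 4*cos(w)^2 - 4*cos(w) - 16)^2)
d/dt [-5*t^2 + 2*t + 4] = 2 - 10*t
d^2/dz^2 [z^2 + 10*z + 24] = 2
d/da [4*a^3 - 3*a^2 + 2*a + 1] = 12*a^2 - 6*a + 2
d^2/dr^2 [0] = 0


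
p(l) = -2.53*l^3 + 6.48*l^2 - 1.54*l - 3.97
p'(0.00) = -1.54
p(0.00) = -3.97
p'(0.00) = -1.54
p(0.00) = -3.97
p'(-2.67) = -90.25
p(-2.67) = 94.49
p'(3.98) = -70.19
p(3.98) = -66.96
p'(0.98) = 3.87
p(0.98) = -1.64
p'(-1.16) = -26.79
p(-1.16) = 10.48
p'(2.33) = -12.55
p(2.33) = -4.38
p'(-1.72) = -46.29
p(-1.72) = 30.72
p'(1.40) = 1.73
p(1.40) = -0.37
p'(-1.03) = -22.94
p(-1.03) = 7.26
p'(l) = -7.59*l^2 + 12.96*l - 1.54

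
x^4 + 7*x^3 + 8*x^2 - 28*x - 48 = (x - 2)*(x + 2)*(x + 3)*(x + 4)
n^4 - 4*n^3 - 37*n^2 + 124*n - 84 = (n - 7)*(n - 2)*(n - 1)*(n + 6)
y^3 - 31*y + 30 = (y - 5)*(y - 1)*(y + 6)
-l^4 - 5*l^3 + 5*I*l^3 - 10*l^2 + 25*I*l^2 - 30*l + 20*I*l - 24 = (l + 4)*(l - 6*I)*(-I*l + 1)*(-I*l - I)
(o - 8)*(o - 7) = o^2 - 15*o + 56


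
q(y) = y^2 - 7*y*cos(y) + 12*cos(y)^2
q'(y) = 7*y*sin(y) + 2*y - 24*sin(y)*cos(y) - 7*cos(y)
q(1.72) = 5.01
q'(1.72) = 19.91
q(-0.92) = 9.15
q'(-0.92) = 10.61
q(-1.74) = 1.32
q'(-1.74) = 5.72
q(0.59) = 5.20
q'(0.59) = -13.43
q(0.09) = 11.28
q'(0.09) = -8.88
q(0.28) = 9.28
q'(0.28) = -12.00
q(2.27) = 20.35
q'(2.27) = 33.03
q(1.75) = 5.63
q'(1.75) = 21.01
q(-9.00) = 33.56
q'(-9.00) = 5.33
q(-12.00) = 223.43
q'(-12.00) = -85.85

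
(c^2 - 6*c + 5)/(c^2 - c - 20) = (c - 1)/(c + 4)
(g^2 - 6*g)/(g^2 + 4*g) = (g - 6)/(g + 4)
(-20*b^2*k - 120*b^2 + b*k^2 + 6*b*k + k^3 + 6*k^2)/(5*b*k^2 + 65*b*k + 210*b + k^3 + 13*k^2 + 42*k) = (-4*b + k)/(k + 7)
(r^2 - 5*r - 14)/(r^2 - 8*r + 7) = (r + 2)/(r - 1)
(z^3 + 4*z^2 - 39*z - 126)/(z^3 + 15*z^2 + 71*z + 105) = (z - 6)/(z + 5)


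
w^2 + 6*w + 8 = (w + 2)*(w + 4)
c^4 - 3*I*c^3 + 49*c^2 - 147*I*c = c*(c - 7*I)*(c - 3*I)*(c + 7*I)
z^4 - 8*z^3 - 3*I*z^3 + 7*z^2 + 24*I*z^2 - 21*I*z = z*(z - 7)*(z - 1)*(z - 3*I)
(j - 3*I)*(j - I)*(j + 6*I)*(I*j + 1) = I*j^4 - j^3 + 23*I*j^2 + 39*j - 18*I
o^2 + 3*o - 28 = (o - 4)*(o + 7)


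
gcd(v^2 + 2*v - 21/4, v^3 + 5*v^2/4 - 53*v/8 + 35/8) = v + 7/2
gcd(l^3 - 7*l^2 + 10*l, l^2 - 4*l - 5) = l - 5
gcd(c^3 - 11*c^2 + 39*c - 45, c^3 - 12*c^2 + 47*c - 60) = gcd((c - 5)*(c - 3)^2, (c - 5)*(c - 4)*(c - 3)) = c^2 - 8*c + 15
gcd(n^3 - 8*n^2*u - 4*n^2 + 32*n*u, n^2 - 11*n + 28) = n - 4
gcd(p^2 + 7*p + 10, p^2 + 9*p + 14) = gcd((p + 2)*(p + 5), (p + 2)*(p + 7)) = p + 2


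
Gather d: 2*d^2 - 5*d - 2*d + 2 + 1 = 2*d^2 - 7*d + 3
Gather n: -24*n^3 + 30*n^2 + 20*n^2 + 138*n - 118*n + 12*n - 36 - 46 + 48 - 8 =-24*n^3 + 50*n^2 + 32*n - 42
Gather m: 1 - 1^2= 0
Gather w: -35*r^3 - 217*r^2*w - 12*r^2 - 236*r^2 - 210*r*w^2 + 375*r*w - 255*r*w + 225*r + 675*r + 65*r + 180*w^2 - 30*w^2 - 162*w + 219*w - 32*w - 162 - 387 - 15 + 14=-35*r^3 - 248*r^2 + 965*r + w^2*(150 - 210*r) + w*(-217*r^2 + 120*r + 25) - 550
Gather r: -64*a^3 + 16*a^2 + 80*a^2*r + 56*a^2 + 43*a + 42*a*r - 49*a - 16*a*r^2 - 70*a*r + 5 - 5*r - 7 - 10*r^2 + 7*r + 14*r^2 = -64*a^3 + 72*a^2 - 6*a + r^2*(4 - 16*a) + r*(80*a^2 - 28*a + 2) - 2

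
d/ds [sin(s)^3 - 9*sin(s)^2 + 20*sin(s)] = (3*sin(s)^2 - 18*sin(s) + 20)*cos(s)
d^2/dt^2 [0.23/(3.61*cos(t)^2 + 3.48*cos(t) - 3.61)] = (-11.989532*(1 - cos(t)^2)^2 - 8.668332*cos(t)^3 - 20.76969*cos(t)^2 + 14.44722*cos(t) + 23.555082)/(-3.61*sin(t)^2 + 3.48*cos(t))^3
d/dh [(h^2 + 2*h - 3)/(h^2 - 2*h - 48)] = 2*(-2*h^2 - 45*h - 51)/(h^4 - 4*h^3 - 92*h^2 + 192*h + 2304)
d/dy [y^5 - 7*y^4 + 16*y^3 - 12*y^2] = y*(5*y^3 - 28*y^2 + 48*y - 24)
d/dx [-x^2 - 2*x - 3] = -2*x - 2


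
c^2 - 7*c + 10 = (c - 5)*(c - 2)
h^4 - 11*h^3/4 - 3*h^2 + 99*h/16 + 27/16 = (h - 3)*(h - 3/2)*(h + 1/4)*(h + 3/2)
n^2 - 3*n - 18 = (n - 6)*(n + 3)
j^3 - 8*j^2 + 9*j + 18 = (j - 6)*(j - 3)*(j + 1)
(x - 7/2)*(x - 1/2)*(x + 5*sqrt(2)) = x^3 - 4*x^2 + 5*sqrt(2)*x^2 - 20*sqrt(2)*x + 7*x/4 + 35*sqrt(2)/4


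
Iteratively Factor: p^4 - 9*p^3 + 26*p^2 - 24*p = (p - 4)*(p^3 - 5*p^2 + 6*p) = (p - 4)*(p - 2)*(p^2 - 3*p) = p*(p - 4)*(p - 2)*(p - 3)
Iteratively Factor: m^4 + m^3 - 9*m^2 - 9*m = (m + 1)*(m^3 - 9*m) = m*(m + 1)*(m^2 - 9) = m*(m + 1)*(m + 3)*(m - 3)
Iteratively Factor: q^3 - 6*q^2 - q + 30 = (q + 2)*(q^2 - 8*q + 15) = (q - 5)*(q + 2)*(q - 3)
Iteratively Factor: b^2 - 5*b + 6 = (b - 2)*(b - 3)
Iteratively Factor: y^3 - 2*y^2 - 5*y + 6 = (y - 3)*(y^2 + y - 2) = (y - 3)*(y - 1)*(y + 2)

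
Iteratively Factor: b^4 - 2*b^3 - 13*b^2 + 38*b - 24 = (b + 4)*(b^3 - 6*b^2 + 11*b - 6) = (b - 3)*(b + 4)*(b^2 - 3*b + 2) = (b - 3)*(b - 1)*(b + 4)*(b - 2)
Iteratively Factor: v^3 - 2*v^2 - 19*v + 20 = (v - 5)*(v^2 + 3*v - 4) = (v - 5)*(v - 1)*(v + 4)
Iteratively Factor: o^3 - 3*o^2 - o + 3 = (o - 1)*(o^2 - 2*o - 3) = (o - 3)*(o - 1)*(o + 1)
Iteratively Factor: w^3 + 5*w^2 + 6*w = (w)*(w^2 + 5*w + 6) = w*(w + 3)*(w + 2)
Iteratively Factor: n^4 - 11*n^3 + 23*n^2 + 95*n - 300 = (n - 4)*(n^3 - 7*n^2 - 5*n + 75) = (n - 5)*(n - 4)*(n^2 - 2*n - 15) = (n - 5)*(n - 4)*(n + 3)*(n - 5)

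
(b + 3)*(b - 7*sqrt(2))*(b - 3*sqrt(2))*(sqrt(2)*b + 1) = sqrt(2)*b^4 - 19*b^3 + 3*sqrt(2)*b^3 - 57*b^2 + 32*sqrt(2)*b^2 + 42*b + 96*sqrt(2)*b + 126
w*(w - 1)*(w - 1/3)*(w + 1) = w^4 - w^3/3 - w^2 + w/3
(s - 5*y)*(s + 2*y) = s^2 - 3*s*y - 10*y^2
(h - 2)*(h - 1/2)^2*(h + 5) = h^4 + 2*h^3 - 51*h^2/4 + 43*h/4 - 5/2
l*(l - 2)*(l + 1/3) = l^3 - 5*l^2/3 - 2*l/3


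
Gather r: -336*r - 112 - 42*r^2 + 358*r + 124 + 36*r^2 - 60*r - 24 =-6*r^2 - 38*r - 12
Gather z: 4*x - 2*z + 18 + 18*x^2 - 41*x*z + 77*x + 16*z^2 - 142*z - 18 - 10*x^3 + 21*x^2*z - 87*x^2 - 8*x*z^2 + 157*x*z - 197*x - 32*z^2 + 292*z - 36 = -10*x^3 - 69*x^2 - 116*x + z^2*(-8*x - 16) + z*(21*x^2 + 116*x + 148) - 36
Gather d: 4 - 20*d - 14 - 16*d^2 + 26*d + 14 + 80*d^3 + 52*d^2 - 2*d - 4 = 80*d^3 + 36*d^2 + 4*d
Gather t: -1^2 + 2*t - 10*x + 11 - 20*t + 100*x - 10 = -18*t + 90*x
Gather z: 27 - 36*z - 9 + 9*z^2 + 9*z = 9*z^2 - 27*z + 18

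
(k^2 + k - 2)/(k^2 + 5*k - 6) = (k + 2)/(k + 6)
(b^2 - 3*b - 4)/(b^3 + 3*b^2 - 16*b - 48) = (b + 1)/(b^2 + 7*b + 12)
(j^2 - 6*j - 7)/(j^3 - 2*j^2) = (j^2 - 6*j - 7)/(j^2*(j - 2))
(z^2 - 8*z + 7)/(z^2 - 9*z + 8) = (z - 7)/(z - 8)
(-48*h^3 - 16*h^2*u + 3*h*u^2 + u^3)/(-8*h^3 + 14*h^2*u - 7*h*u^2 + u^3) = (12*h^2 + 7*h*u + u^2)/(2*h^2 - 3*h*u + u^2)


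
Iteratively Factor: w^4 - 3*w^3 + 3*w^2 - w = (w - 1)*(w^3 - 2*w^2 + w) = w*(w - 1)*(w^2 - 2*w + 1) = w*(w - 1)^2*(w - 1)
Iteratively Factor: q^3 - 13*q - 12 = (q + 3)*(q^2 - 3*q - 4) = (q - 4)*(q + 3)*(q + 1)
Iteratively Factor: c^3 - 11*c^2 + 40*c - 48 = (c - 4)*(c^2 - 7*c + 12) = (c - 4)^2*(c - 3)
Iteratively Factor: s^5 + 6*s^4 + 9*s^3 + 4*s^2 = (s + 1)*(s^4 + 5*s^3 + 4*s^2) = s*(s + 1)*(s^3 + 5*s^2 + 4*s) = s*(s + 1)*(s + 4)*(s^2 + s) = s*(s + 1)^2*(s + 4)*(s)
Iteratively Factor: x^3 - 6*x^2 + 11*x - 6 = (x - 1)*(x^2 - 5*x + 6) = (x - 3)*(x - 1)*(x - 2)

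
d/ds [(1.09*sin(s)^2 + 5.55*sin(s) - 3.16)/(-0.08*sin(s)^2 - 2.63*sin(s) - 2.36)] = (-5.6504*sin(s) + 1.21135*cos(2*s) - 22.62015)*cos(s)/(0.0064*sin(s)^4 + 0.4208*sin(s)^3 + 7.2945*sin(s)^2 + 12.4136*sin(s) + 5.5696)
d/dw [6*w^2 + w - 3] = 12*w + 1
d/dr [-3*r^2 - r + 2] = -6*r - 1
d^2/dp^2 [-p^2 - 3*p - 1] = -2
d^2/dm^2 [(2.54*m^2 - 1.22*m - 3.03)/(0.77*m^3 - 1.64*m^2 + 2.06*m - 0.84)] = (3.011932*m^6 - 4.34002800000002*m^5 - 36.487836*m^4 + 98.690728*m^3 - 108.19782*m^2 + 59.74452*m - 18.005688)/(0.456533*m^9 - 2.917068*m^8 + 9.877098*m^7 - 21.51326*m^6 + 32.788956*m^5 - 35.650752*m^4 + 27.398888*m^3 - 14.165424*m^2 + 4.360608*m - 0.592704)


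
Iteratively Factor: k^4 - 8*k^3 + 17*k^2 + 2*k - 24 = (k - 2)*(k^3 - 6*k^2 + 5*k + 12) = (k - 3)*(k - 2)*(k^2 - 3*k - 4) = (k - 3)*(k - 2)*(k + 1)*(k - 4)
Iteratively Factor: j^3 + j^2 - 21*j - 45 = (j + 3)*(j^2 - 2*j - 15) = (j - 5)*(j + 3)*(j + 3)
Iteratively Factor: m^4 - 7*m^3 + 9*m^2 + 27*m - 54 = (m - 3)*(m^3 - 4*m^2 - 3*m + 18) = (m - 3)^2*(m^2 - m - 6) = (m - 3)^3*(m + 2)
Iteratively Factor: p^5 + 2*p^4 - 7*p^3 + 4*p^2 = (p - 1)*(p^4 + 3*p^3 - 4*p^2) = p*(p - 1)*(p^3 + 3*p^2 - 4*p) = p*(p - 1)*(p + 4)*(p^2 - p) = p*(p - 1)^2*(p + 4)*(p)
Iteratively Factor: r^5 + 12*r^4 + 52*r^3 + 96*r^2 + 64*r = (r + 4)*(r^4 + 8*r^3 + 20*r^2 + 16*r) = (r + 2)*(r + 4)*(r^3 + 6*r^2 + 8*r) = r*(r + 2)*(r + 4)*(r^2 + 6*r + 8) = r*(r + 2)*(r + 4)^2*(r + 2)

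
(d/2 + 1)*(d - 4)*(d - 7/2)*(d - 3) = d^4/2 - 17*d^3/4 + 31*d^2/4 + 31*d/2 - 42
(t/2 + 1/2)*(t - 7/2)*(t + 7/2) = t^3/2 + t^2/2 - 49*t/8 - 49/8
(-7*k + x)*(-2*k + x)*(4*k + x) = 56*k^3 - 22*k^2*x - 5*k*x^2 + x^3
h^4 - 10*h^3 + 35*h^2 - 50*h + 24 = (h - 4)*(h - 3)*(h - 2)*(h - 1)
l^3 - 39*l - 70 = (l - 7)*(l + 2)*(l + 5)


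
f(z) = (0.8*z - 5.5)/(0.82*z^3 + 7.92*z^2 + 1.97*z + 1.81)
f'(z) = (0.8*z - 5.5)*(-2.46*z^2 - 15.84*z - 1.97)/(0.82*z^3 + 7.92*z^2 + 1.97*z + 1.81)^2 + 0.8/(0.82*z^3 + 7.92*z^2 + 1.97*z + 1.81) = (-1.312*z^3 + 7.194*z^2 + 87.12*z + 12.283)/(0.6724*z^6 + 12.9888*z^5 + 65.9572*z^4 + 34.1732*z^3 + 32.5513*z^2 + 7.1314*z + 3.2761)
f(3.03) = -0.03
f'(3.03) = 0.03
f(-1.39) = -0.54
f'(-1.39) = -0.62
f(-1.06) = -0.83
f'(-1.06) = -1.21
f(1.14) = -0.29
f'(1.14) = 0.49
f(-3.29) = -0.16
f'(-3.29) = -0.06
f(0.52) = -1.00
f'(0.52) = 2.29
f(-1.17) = -0.71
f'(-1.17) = -0.95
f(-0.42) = -2.52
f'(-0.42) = -4.27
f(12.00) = 0.00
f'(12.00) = -0.00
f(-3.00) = -0.18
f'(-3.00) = -0.07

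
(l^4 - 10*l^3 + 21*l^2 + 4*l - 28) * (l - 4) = l^5 - 14*l^4 + 61*l^3 - 80*l^2 - 44*l + 112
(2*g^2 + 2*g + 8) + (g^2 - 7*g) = 3*g^2 - 5*g + 8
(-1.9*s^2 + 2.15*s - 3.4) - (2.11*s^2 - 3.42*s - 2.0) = -4.01*s^2 + 5.57*s - 1.4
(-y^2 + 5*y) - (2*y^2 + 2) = -3*y^2 + 5*y - 2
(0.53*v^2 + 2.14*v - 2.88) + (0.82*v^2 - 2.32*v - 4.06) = 1.35*v^2 - 0.18*v - 6.94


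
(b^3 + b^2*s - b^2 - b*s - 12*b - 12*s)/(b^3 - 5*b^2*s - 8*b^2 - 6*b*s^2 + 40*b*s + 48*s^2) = (-b^2 + b + 12)/(-b^2 + 6*b*s + 8*b - 48*s)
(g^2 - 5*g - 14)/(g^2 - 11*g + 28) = (g + 2)/(g - 4)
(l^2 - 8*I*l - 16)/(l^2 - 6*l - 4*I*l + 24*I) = (l - 4*I)/(l - 6)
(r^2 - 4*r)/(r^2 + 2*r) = (r - 4)/(r + 2)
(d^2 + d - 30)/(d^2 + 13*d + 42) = (d - 5)/(d + 7)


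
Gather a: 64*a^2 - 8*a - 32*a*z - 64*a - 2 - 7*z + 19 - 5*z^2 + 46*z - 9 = 64*a^2 + a*(-32*z - 72) - 5*z^2 + 39*z + 8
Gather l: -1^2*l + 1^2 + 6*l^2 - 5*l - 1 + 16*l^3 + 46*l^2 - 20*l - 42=16*l^3 + 52*l^2 - 26*l - 42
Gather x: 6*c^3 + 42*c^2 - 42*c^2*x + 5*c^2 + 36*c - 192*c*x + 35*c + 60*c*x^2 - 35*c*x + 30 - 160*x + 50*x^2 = 6*c^3 + 47*c^2 + 71*c + x^2*(60*c + 50) + x*(-42*c^2 - 227*c - 160) + 30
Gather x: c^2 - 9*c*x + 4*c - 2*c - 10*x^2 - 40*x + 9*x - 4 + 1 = c^2 + 2*c - 10*x^2 + x*(-9*c - 31) - 3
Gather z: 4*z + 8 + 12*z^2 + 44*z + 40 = 12*z^2 + 48*z + 48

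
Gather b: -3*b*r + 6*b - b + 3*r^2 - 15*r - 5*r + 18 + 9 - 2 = b*(5 - 3*r) + 3*r^2 - 20*r + 25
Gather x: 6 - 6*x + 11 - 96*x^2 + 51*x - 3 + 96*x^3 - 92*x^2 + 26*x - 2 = 96*x^3 - 188*x^2 + 71*x + 12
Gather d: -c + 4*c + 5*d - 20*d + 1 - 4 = 3*c - 15*d - 3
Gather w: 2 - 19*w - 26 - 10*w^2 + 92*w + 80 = -10*w^2 + 73*w + 56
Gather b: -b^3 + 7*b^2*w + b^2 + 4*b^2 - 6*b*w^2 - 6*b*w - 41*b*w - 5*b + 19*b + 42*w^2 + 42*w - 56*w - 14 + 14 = -b^3 + b^2*(7*w + 5) + b*(-6*w^2 - 47*w + 14) + 42*w^2 - 14*w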